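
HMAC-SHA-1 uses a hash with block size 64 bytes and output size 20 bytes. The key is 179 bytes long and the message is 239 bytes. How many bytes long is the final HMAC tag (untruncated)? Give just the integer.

The tag is one SHA-1 digest: 20 bytes.

20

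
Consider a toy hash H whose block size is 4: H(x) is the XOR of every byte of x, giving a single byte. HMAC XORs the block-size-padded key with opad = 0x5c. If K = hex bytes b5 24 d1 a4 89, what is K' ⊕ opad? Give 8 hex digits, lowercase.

315c5c5c

Key hex bytes b5 24 d1 a4 89 is 5 bytes > B = 4, so hash it first: H(key) = 6d, then zero-pad to 4 bytes: K' = 6d 00 00 00.
XOR each byte with 0x5c: 6d⊕5c=31, 00⊕5c=5c, 00⊕5c=5c, 00⊕5c=5c.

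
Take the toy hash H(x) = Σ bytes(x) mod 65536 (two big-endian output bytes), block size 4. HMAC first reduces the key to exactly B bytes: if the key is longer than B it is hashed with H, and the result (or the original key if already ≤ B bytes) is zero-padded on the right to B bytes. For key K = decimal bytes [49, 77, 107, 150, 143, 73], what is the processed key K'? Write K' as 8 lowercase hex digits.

02570000

|K| = 6 > B = 4, so first hash the key.
H(K): sum = 49+77+107+150+143+73 = 599 → 02 57.
Zero-pad H(K) = 02 57 to 4 bytes: K' = 02 57 00 00.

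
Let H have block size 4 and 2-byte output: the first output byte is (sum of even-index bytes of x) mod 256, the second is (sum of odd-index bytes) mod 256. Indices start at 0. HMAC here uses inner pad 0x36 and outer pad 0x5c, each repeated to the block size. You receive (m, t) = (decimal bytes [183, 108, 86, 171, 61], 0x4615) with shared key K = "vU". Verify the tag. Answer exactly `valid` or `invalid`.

valid

Key "vU" = 76 55 is 2 bytes ≤ B = 4; zero-pad to 4 bytes: K' = 76 55 00 00.
K' ⊕ ipad = 40 63 36 36; K' ⊕ opad = 2a 09 5c 5c.
Inner hash: even-index sum = 448 mod 256 = 192; odd-index sum = 432 mod 256 = 176 → c0 b0.
Outer hash (recomputed tag): even-index sum = 326 mod 256 = 70; odd-index sum = 277 mod 256 = 21 → 46 15.
Recomputed tag = 4615; claimed = 4615 → match.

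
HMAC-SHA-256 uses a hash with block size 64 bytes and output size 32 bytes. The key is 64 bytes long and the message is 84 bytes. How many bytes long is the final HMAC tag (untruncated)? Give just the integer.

32

The tag is one SHA-256 digest: 32 bytes.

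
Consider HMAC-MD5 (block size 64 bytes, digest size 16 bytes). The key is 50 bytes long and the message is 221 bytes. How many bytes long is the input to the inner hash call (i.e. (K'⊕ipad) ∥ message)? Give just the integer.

Key is 50 ≤ 64 bytes, zero-padded: |K'| = 64.
Inner input = (K'⊕ipad) ∥ m → 64 + 221 = 285 bytes.

285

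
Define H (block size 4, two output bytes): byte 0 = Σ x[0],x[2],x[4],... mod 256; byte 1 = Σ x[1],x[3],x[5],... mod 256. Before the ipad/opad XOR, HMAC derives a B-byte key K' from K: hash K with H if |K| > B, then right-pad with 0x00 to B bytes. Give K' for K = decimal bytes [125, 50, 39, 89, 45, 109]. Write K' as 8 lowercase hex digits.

d1f80000

|K| = 6 > B = 4, so first hash the key.
H(K): even-index sum = 209 mod 256 = 209; odd-index sum = 248 mod 256 = 248 → d1 f8.
Zero-pad H(K) = d1 f8 to 4 bytes: K' = d1 f8 00 00.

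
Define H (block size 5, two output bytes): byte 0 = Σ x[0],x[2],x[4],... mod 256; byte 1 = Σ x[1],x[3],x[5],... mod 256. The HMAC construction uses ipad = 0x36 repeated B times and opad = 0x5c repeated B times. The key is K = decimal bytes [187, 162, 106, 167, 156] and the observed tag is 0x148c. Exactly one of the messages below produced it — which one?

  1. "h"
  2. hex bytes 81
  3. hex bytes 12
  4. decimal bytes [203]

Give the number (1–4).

Key decimal bytes [187, 162, 106, 167, 156] = bb a2 6a a7 9c is exactly B = 5 bytes: K' = bb a2 6a a7 9c.
K' ⊕ ipad = 8d 94 5c 91 aa; K' ⊕ opad = e7 fe 36 fb c0.
m1: inner = H(8d 94 5c 91 aa 68) = 93 8d; tag = H(e7 fe 36 fb c0 93 8d) = 6a8c
m2: inner = H(8d 94 5c 91 aa 81) = 93 a6; tag = H(e7 fe 36 fb c0 93 a6) = 838c
m3: inner = H(8d 94 5c 91 aa 12) = 93 37; tag = H(e7 fe 36 fb c0 93 37) = 148c ← matches
m4: inner = H(8d 94 5c 91 aa cb) = 93 f0; tag = H(e7 fe 36 fb c0 93 f0) = cd8c

3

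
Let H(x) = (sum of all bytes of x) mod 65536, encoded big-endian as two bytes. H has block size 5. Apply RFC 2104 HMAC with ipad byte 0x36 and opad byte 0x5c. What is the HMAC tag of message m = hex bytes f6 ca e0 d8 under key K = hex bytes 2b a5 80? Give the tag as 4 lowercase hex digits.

Key hex bytes 2b a5 80 is 3 bytes ≤ B = 5; zero-pad to 5 bytes: K' = 2b a5 80 00 00.
K' ⊕ ipad = 1d 93 b6 36 36.  K' ⊕ opad = 77 f9 dc 5c 5c.
Inner input = (K'⊕ipad) ∥ m = 1d 93 b6 36 36 ∥ f6 ca e0 d8.
Inner hash: sum = 29+147+182+54+54+246+202+224+216 = 1354 → 05 4a.
Outer input = (K'⊕opad) ∥ inner = 77 f9 dc 5c 5c ∥ 05 4a.
Outer hash (tag): sum = 119+249+220+92+92+5+74 = 851 → 03 53.

0353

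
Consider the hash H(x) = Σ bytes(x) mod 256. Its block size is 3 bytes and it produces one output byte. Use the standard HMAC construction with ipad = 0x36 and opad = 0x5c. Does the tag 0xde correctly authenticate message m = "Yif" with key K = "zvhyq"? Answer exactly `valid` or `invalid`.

valid

Key "zvhyq" = 7a 76 68 79 71 is 5 bytes > B = 3, so hash it first: H(key) = 42, then zero-pad to 3 bytes: K' = 42 00 00.
K' ⊕ ipad = 74 36 36; K' ⊕ opad = 1e 5c 5c.
Inner hash: sum = 116+54+54+89+105+102 = 520; mod 256 = 8 → 08.
Outer hash (recomputed tag): sum = 30+92+92+8 = 222 → de.
Recomputed tag = de; claimed = de → match.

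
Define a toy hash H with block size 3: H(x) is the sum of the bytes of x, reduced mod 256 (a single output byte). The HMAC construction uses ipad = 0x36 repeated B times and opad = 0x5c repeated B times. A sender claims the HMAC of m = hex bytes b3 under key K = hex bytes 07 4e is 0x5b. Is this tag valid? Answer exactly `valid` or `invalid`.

valid

Key hex bytes 07 4e is 2 bytes ≤ B = 3; zero-pad to 3 bytes: K' = 07 4e 00.
K' ⊕ ipad = 31 78 36; K' ⊕ opad = 5b 12 5c.
Inner hash: sum = 49+120+54+179 = 402; mod 256 = 146 → 92.
Outer hash (recomputed tag): sum = 91+18+92+146 = 347; mod 256 = 91 → 5b.
Recomputed tag = 5b; claimed = 5b → match.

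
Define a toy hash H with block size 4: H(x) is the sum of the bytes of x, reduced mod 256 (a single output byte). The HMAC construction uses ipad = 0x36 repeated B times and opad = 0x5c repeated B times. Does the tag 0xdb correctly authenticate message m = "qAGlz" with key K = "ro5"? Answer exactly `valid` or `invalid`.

Key "ro5" = 72 6f 35 is 3 bytes ≤ B = 4; zero-pad to 4 bytes: K' = 72 6f 35 00.
K' ⊕ ipad = 44 59 03 36; K' ⊕ opad = 2e 33 69 5c.
Inner hash: sum = 68+89+3+54+113+65+71+108+122 = 693; mod 256 = 181 → b5.
Outer hash (recomputed tag): sum = 46+51+105+92+181 = 475; mod 256 = 219 → db.
Recomputed tag = db; claimed = db → match.

valid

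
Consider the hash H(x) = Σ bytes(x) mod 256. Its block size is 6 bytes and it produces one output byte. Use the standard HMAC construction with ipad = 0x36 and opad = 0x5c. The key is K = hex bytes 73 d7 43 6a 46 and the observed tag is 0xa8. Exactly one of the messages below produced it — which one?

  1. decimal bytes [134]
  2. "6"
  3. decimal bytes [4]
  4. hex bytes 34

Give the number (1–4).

1

Key hex bytes 73 d7 43 6a 46 is 5 bytes ≤ B = 6; zero-pad to 6 bytes: K' = 73 d7 43 6a 46 00.
K' ⊕ ipad = 45 e1 75 5c 70 36; K' ⊕ opad = 2f 8b 1f 36 1a 5c.
m1: inner = H(45 e1 75 5c 70 36 86) = 23; tag = H(2f 8b 1f 36 1a 5c 23) = a8 ← matches
m2: inner = H(45 e1 75 5c 70 36 36) = d3; tag = H(2f 8b 1f 36 1a 5c d3) = 58
m3: inner = H(45 e1 75 5c 70 36 04) = a1; tag = H(2f 8b 1f 36 1a 5c a1) = 26
m4: inner = H(45 e1 75 5c 70 36 34) = d1; tag = H(2f 8b 1f 36 1a 5c d1) = 56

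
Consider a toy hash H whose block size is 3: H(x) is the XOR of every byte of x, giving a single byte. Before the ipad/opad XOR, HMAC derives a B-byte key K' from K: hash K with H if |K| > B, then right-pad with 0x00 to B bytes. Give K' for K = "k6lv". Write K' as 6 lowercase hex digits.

|K| = 4 > B = 3, so first hash the key.
H(K): XOR 6b⊕36⊕6c⊕76 = 47.
Zero-pad H(K) = 47 to 3 bytes: K' = 47 00 00.

470000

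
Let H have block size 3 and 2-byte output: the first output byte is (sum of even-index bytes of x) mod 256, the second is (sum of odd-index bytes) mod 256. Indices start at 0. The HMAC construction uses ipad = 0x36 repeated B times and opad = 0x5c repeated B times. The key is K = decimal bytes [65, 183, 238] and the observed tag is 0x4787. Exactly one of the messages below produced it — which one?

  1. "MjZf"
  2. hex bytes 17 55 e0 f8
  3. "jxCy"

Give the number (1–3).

2

Key decimal bytes [65, 183, 238] = 41 b7 ee is exactly B = 3 bytes: K' = 41 b7 ee.
K' ⊕ ipad = 77 81 d8; K' ⊕ opad = 1d eb b2.
m1: inner = H(77 81 d8 4d 6a 5a 66) = 1f 28; tag = H(1d eb b2 1f 28) = f70a
m2: inner = H(77 81 d8 17 55 e0 f8) = 9c 78; tag = H(1d eb b2 9c 78) = 4787 ← matches
m3: inner = H(77 81 d8 6a 78 43 79) = 40 2e; tag = H(1d eb b2 40 2e) = fd2b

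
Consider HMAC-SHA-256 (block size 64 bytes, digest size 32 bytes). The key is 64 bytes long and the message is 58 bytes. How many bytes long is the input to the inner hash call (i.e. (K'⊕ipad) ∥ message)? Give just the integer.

Key is 64 ≤ 64 bytes, zero-padded: |K'| = 64.
Inner input = (K'⊕ipad) ∥ m → 64 + 58 = 122 bytes.

122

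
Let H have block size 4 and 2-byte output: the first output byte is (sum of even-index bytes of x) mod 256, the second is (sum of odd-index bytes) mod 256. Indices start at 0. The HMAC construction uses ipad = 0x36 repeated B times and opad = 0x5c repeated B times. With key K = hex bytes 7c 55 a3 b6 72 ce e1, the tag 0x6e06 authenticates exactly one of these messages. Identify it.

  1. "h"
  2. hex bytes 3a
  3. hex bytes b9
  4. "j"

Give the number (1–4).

4

Key hex bytes 7c 55 a3 b6 72 ce e1 is 7 bytes > B = 4, so hash it first: H(key) = 72 d9, then zero-pad to 4 bytes: K' = 72 d9 00 00.
K' ⊕ ipad = 44 ef 36 36; K' ⊕ opad = 2e 85 5c 5c.
m1: inner = H(44 ef 36 36 68) = e2 25; tag = H(2e 85 5c 5c e2 25) = 6c06
m2: inner = H(44 ef 36 36 3a) = b4 25; tag = H(2e 85 5c 5c b4 25) = 3e06
m3: inner = H(44 ef 36 36 b9) = 33 25; tag = H(2e 85 5c 5c 33 25) = bd06
m4: inner = H(44 ef 36 36 6a) = e4 25; tag = H(2e 85 5c 5c e4 25) = 6e06 ← matches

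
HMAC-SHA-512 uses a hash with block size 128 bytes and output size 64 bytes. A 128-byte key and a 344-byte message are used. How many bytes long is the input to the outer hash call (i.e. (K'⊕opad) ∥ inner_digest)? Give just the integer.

Key is 128 ≤ 128 bytes, zero-padded: |K'| = 128.
Outer input = (K'⊕opad) ∥ H(inner) → 128 + 64 = 192 bytes.

192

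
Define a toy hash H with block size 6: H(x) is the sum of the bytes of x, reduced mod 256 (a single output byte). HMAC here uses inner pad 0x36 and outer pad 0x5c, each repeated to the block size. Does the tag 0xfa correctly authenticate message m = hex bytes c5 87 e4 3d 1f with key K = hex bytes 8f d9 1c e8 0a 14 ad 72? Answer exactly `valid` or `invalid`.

Key hex bytes 8f d9 1c e8 0a 14 ad 72 is 8 bytes > B = 6, so hash it first: H(key) = a9, then zero-pad to 6 bytes: K' = a9 00 00 00 00 00.
K' ⊕ ipad = 9f 36 36 36 36 36; K' ⊕ opad = f5 5c 5c 5c 5c 5c.
Inner hash: sum = 159+54+54+54+54+54+197+135+228+61+31 = 1081; mod 256 = 57 → 39.
Outer hash (recomputed tag): sum = 245+92+92+92+92+92+57 = 762; mod 256 = 250 → fa.
Recomputed tag = fa; claimed = fa → match.

valid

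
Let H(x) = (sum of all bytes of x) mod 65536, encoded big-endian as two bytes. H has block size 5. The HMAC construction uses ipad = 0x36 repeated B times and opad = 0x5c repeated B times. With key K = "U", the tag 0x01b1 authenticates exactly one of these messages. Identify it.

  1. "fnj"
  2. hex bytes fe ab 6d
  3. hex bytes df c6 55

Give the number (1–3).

3

Key "U" = 55 is 1 byte ≤ B = 5; zero-pad to 5 bytes: K' = 55 00 00 00 00.
K' ⊕ ipad = 63 36 36 36 36; K' ⊕ opad = 09 5c 5c 5c 5c.
m1: inner = H(63 36 36 36 36 66 6e 6a) = 02 79; tag = H(09 5c 5c 5c 5c 02 79) = 01f4
m2: inner = H(63 36 36 36 36 fe ab 6d) = 03 51; tag = H(09 5c 5c 5c 5c 03 51) = 01cd
m3: inner = H(63 36 36 36 36 df c6 55) = 03 35; tag = H(09 5c 5c 5c 5c 03 35) = 01b1 ← matches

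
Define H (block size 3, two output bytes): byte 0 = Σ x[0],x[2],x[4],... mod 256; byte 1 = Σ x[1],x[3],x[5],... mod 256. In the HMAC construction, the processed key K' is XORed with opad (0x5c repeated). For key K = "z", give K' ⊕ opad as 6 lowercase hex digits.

265c5c

Key "z" = 7a is 1 byte ≤ B = 3; zero-pad to 3 bytes: K' = 7a 00 00.
XOR each byte with 0x5c: 7a⊕5c=26, 00⊕5c=5c, 00⊕5c=5c.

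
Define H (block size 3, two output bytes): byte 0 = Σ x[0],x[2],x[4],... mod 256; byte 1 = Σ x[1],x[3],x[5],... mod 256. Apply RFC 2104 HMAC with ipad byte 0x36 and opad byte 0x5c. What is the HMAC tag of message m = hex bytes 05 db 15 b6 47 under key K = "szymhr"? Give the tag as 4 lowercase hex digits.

342e

Key "szymhr" = 73 7a 79 6d 68 72 is 6 bytes > B = 3, so hash it first: H(key) = 54 59, then zero-pad to 3 bytes: K' = 54 59 00.
K' ⊕ ipad = 62 6f 36.  K' ⊕ opad = 08 05 5c.
Inner input = (K'⊕ipad) ∥ m = 62 6f 36 ∥ 05 db 15 b6 47.
Inner hash: even-index sum = 553 mod 256 = 41; odd-index sum = 208 mod 256 = 208 → 29 d0.
Outer input = (K'⊕opad) ∥ inner = 08 05 5c ∥ 29 d0.
Outer hash (tag): even-index sum = 308 mod 256 = 52; odd-index sum = 46 mod 256 = 46 → 34 2e.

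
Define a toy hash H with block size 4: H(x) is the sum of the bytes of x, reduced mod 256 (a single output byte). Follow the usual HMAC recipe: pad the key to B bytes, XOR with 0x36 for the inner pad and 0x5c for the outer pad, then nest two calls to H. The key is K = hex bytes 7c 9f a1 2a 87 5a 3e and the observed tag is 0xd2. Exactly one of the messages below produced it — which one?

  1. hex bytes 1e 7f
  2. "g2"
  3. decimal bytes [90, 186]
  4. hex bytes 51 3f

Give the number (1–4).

4

Key hex bytes 7c 9f a1 2a 87 5a 3e is 7 bytes > B = 4, so hash it first: H(key) = 05, then zero-pad to 4 bytes: K' = 05 00 00 00.
K' ⊕ ipad = 33 36 36 36; K' ⊕ opad = 59 5c 5c 5c.
m1: inner = H(33 36 36 36 1e 7f) = 72; tag = H(59 5c 5c 5c 72) = df
m2: inner = H(33 36 36 36 67 32) = 6e; tag = H(59 5c 5c 5c 6e) = db
m3: inner = H(33 36 36 36 5a ba) = e9; tag = H(59 5c 5c 5c e9) = 56
m4: inner = H(33 36 36 36 51 3f) = 65; tag = H(59 5c 5c 5c 65) = d2 ← matches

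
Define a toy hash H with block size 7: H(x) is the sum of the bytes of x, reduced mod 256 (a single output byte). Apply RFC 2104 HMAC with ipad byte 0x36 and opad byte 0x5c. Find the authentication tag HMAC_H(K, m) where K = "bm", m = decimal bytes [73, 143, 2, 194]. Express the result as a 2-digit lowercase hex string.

94

Key "bm" = 62 6d is 2 bytes ≤ B = 7; zero-pad to 7 bytes: K' = 62 6d 00 00 00 00 00.
K' ⊕ ipad = 54 5b 36 36 36 36 36.  K' ⊕ opad = 3e 31 5c 5c 5c 5c 5c.
Inner input = (K'⊕ipad) ∥ m = 54 5b 36 36 36 36 36 ∥ 49 8f 02 c2.
Inner hash: sum = 84+91+54+54+54+54+54+73+143+2+194 = 857; mod 256 = 89 → 59.
Outer input = (K'⊕opad) ∥ inner = 3e 31 5c 5c 5c 5c 5c ∥ 59.
Outer hash (tag): sum = 62+49+92+92+92+92+92+89 = 660; mod 256 = 148 → 94.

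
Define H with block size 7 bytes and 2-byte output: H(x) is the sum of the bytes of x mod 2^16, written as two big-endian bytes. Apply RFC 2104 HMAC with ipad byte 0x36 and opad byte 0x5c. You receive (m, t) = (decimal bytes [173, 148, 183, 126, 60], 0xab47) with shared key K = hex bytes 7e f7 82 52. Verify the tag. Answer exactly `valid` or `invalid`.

Key hex bytes 7e f7 82 52 is 4 bytes ≤ B = 7; zero-pad to 7 bytes: K' = 7e f7 82 52 00 00 00.
K' ⊕ ipad = 48 c1 b4 64 36 36 36; K' ⊕ opad = 22 ab de 0e 5c 5c 5c.
Inner hash: sum = 72+193+180+100+54+54+54+173+148+183+126+60 = 1397 → 05 75.
Outer hash (recomputed tag): sum = 34+171+222+14+92+92+92+5+117 = 839 → 03 47.
Recomputed tag = 0347; claimed = ab47 → mismatch.

invalid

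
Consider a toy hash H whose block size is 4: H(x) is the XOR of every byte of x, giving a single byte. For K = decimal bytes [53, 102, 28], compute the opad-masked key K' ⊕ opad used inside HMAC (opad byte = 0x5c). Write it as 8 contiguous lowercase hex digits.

Key decimal bytes [53, 102, 28] = 35 66 1c is 3 bytes ≤ B = 4; zero-pad to 4 bytes: K' = 35 66 1c 00.
XOR each byte with 0x5c: 35⊕5c=69, 66⊕5c=3a, 1c⊕5c=40, 00⊕5c=5c.

693a405c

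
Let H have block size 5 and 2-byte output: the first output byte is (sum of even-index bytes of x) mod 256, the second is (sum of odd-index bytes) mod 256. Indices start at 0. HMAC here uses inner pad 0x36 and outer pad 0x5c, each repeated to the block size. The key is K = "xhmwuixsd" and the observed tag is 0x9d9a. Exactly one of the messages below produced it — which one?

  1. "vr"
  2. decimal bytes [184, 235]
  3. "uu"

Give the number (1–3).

Key "xhmwuixsd" = 78 68 6d 77 75 69 78 73 64 is 9 bytes > B = 5, so hash it first: H(key) = 36 bb, then zero-pad to 5 bytes: K' = 36 bb 00 00 00.
K' ⊕ ipad = 00 8d 36 36 36; K' ⊕ opad = 6a e7 5c 5c 5c.
m1: inner = H(00 8d 36 36 36 76 72) = de 39; tag = H(6a e7 5c 5c 5c de 39) = 5b21
m2: inner = H(00 8d 36 36 36 b8 eb) = 57 7b; tag = H(6a e7 5c 5c 5c 57 7b) = 9d9a ← matches
m3: inner = H(00 8d 36 36 36 75 75) = e1 38; tag = H(6a e7 5c 5c 5c e1 38) = 5a24

2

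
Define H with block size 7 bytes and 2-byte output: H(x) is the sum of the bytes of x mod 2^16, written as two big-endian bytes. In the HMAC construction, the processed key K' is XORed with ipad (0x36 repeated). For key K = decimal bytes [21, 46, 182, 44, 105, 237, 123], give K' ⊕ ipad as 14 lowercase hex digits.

2318801a5fdb4d

Key decimal bytes [21, 46, 182, 44, 105, 237, 123] = 15 2e b6 2c 69 ed 7b is exactly B = 7 bytes: K' = 15 2e b6 2c 69 ed 7b.
XOR each byte with 0x36: 15⊕36=23, 2e⊕36=18, b6⊕36=80, 2c⊕36=1a, 69⊕36=5f, ed⊕36=db, 7b⊕36=4d.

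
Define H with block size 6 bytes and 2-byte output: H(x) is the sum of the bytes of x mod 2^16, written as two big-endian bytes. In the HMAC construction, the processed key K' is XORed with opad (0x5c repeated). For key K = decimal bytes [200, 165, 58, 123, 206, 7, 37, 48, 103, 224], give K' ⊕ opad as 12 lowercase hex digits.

58cf5c5c5c5c

Key decimal bytes [200, 165, 58, 123, 206, 7, 37, 48, 103, 224] = c8 a5 3a 7b ce 07 25 30 67 e0 is 10 bytes > B = 6, so hash it first: H(key) = 04 93, then zero-pad to 6 bytes: K' = 04 93 00 00 00 00.
XOR each byte with 0x5c: 04⊕5c=58, 93⊕5c=cf, 00⊕5c=5c, 00⊕5c=5c, 00⊕5c=5c, 00⊕5c=5c.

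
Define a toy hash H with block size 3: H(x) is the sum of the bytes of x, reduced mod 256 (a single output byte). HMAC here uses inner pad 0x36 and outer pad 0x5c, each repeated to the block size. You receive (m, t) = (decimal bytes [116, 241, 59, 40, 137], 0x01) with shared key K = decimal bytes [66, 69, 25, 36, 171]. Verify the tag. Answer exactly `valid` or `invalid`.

Key decimal bytes [66, 69, 25, 36, 171] = 42 45 19 24 ab is 5 bytes > B = 3, so hash it first: H(key) = 6f, then zero-pad to 3 bytes: K' = 6f 00 00.
K' ⊕ ipad = 59 36 36; K' ⊕ opad = 33 5c 5c.
Inner hash: sum = 89+54+54+116+241+59+40+137 = 790; mod 256 = 22 → 16.
Outer hash (recomputed tag): sum = 51+92+92+22 = 257; mod 256 = 1 → 01.
Recomputed tag = 01; claimed = 01 → match.

valid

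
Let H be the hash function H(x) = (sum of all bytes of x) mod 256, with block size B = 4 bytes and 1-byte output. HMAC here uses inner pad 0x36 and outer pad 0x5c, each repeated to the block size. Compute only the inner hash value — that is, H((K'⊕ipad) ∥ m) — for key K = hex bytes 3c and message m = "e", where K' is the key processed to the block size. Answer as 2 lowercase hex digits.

Key hex bytes 3c is 1 byte ≤ B = 4; zero-pad to 4 bytes: K' = 3c 00 00 00.
K' ⊕ ipad = 0a 36 36 36.
Inner input = 0a 36 36 36 ∥ 65.
Inner hash: sum = 10+54+54+54+101 = 273; mod 256 = 17 → 11.

11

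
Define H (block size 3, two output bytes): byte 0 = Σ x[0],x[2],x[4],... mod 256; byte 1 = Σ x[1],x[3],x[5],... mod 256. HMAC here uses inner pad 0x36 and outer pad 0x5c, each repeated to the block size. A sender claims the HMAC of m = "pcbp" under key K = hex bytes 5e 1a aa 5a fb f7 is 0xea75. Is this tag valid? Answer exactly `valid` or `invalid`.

Key hex bytes 5e 1a aa 5a fb f7 is 6 bytes > B = 3, so hash it first: H(key) = 03 6b, then zero-pad to 3 bytes: K' = 03 6b 00.
K' ⊕ ipad = 35 5d 36; K' ⊕ opad = 5f 37 5c.
Inner hash: even-index sum = 318 mod 256 = 62; odd-index sum = 303 mod 256 = 47 → 3e 2f.
Outer hash (recomputed tag): even-index sum = 234 mod 256 = 234; odd-index sum = 117 mod 256 = 117 → ea 75.
Recomputed tag = ea75; claimed = ea75 → match.

valid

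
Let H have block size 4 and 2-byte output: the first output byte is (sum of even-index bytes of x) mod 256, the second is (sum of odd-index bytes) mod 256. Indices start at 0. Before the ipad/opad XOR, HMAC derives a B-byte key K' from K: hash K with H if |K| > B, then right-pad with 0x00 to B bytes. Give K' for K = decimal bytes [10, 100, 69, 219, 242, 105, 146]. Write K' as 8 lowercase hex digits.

|K| = 7 > B = 4, so first hash the key.
H(K): even-index sum = 467 mod 256 = 211; odd-index sum = 424 mod 256 = 168 → d3 a8.
Zero-pad H(K) = d3 a8 to 4 bytes: K' = d3 a8 00 00.

d3a80000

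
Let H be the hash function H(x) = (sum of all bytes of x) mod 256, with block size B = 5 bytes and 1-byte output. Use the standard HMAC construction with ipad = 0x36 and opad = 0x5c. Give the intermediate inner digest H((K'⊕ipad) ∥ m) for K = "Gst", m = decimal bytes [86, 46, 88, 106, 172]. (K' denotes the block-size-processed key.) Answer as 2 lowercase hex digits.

Key "Gst" = 47 73 74 is 3 bytes ≤ B = 5; zero-pad to 5 bytes: K' = 47 73 74 00 00.
K' ⊕ ipad = 71 45 42 36 36.
Inner input = 71 45 42 36 36 ∥ 56 2e 58 6a ac.
Inner hash: sum = 113+69+66+54+54+86+46+88+106+172 = 854; mod 256 = 86 → 56.

56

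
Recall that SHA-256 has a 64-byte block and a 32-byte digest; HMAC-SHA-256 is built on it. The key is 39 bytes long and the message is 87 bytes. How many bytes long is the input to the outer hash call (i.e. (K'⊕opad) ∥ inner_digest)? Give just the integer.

96

Key is 39 ≤ 64 bytes, zero-padded: |K'| = 64.
Outer input = (K'⊕opad) ∥ H(inner) → 64 + 32 = 96 bytes.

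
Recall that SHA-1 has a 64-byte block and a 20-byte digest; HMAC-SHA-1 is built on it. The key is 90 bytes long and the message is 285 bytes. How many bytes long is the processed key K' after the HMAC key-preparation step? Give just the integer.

64

Key is 90 > 64 bytes, so it is hashed to 20 bytes then zero-padded to 64: |K'| = 64.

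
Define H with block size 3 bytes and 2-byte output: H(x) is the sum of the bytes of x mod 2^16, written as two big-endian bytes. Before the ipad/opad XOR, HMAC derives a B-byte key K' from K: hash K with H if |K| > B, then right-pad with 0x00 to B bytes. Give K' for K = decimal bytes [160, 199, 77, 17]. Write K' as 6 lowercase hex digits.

01c500

|K| = 4 > B = 3, so first hash the key.
H(K): sum = 160+199+77+17 = 453 → 01 c5.
Zero-pad H(K) = 01 c5 to 3 bytes: K' = 01 c5 00.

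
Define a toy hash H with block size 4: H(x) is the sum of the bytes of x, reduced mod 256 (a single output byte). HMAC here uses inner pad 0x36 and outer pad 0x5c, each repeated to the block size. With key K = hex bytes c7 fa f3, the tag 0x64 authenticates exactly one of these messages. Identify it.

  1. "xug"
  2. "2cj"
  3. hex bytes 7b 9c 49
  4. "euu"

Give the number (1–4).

Key hex bytes c7 fa f3 is 3 bytes ≤ B = 4; zero-pad to 4 bytes: K' = c7 fa f3 00.
K' ⊕ ipad = f1 cc c5 36; K' ⊕ opad = 9b a6 af 5c.
m1: inner = H(f1 cc c5 36 78 75 67) = 0c; tag = H(9b a6 af 5c 0c) = 58
m2: inner = H(f1 cc c5 36 32 63 6a) = b7; tag = H(9b a6 af 5c b7) = 03
m3: inner = H(f1 cc c5 36 7b 9c 49) = 18; tag = H(9b a6 af 5c 18) = 64 ← matches
m4: inner = H(f1 cc c5 36 65 75 75) = 07; tag = H(9b a6 af 5c 07) = 53

3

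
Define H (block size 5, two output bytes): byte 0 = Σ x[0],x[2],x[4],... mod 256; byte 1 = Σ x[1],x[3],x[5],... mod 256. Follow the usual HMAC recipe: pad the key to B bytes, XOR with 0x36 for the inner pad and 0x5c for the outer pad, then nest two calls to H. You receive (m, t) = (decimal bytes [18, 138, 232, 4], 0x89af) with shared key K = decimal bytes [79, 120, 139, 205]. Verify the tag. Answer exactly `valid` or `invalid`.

valid

Key decimal bytes [79, 120, 139, 205] = 4f 78 8b cd is 4 bytes ≤ B = 5; zero-pad to 5 bytes: K' = 4f 78 8b cd 00.
K' ⊕ ipad = 79 4e bd fb 36; K' ⊕ opad = 13 24 d7 91 5c.
Inner hash: even-index sum = 506 mod 256 = 250; odd-index sum = 579 mod 256 = 67 → fa 43.
Outer hash (recomputed tag): even-index sum = 393 mod 256 = 137; odd-index sum = 431 mod 256 = 175 → 89 af.
Recomputed tag = 89af; claimed = 89af → match.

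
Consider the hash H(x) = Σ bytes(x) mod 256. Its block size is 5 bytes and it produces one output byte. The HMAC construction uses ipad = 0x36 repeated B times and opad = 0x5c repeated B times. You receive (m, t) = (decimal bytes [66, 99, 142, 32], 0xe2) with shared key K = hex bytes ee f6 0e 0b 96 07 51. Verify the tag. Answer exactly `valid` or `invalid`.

Key hex bytes ee f6 0e 0b 96 07 51 is 7 bytes > B = 5, so hash it first: H(key) = eb, then zero-pad to 5 bytes: K' = eb 00 00 00 00.
K' ⊕ ipad = dd 36 36 36 36; K' ⊕ opad = b7 5c 5c 5c 5c.
Inner hash: sum = 221+54+54+54+54+66+99+142+32 = 776; mod 256 = 8 → 08.
Outer hash (recomputed tag): sum = 183+92+92+92+92+8 = 559; mod 256 = 47 → 2f.
Recomputed tag = 2f; claimed = e2 → mismatch.

invalid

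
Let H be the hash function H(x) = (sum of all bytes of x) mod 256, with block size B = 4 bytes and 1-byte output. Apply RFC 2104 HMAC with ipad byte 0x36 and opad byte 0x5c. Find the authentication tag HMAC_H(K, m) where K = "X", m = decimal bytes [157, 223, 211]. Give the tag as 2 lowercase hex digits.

77

Key "X" = 58 is 1 byte ≤ B = 4; zero-pad to 4 bytes: K' = 58 00 00 00.
K' ⊕ ipad = 6e 36 36 36.  K' ⊕ opad = 04 5c 5c 5c.
Inner input = (K'⊕ipad) ∥ m = 6e 36 36 36 ∥ 9d df d3.
Inner hash: sum = 110+54+54+54+157+223+211 = 863; mod 256 = 95 → 5f.
Outer input = (K'⊕opad) ∥ inner = 04 5c 5c 5c ∥ 5f.
Outer hash (tag): sum = 4+92+92+92+95 = 375; mod 256 = 119 → 77.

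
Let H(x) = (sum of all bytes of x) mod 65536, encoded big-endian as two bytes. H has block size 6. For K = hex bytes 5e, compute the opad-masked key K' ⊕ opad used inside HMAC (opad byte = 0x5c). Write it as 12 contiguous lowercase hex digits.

025c5c5c5c5c

Key hex bytes 5e is 1 byte ≤ B = 6; zero-pad to 6 bytes: K' = 5e 00 00 00 00 00.
XOR each byte with 0x5c: 5e⊕5c=02, 00⊕5c=5c, 00⊕5c=5c, 00⊕5c=5c, 00⊕5c=5c, 00⊕5c=5c.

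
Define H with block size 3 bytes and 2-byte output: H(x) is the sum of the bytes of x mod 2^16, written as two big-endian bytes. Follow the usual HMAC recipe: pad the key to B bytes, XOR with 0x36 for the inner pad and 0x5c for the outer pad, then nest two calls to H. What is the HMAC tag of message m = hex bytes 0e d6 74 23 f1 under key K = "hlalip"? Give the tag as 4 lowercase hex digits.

Key "hlalip" = 68 6c 61 6c 69 70 is 6 bytes > B = 3, so hash it first: H(key) = 02 7a, then zero-pad to 3 bytes: K' = 02 7a 00.
K' ⊕ ipad = 34 4c 36.  K' ⊕ opad = 5e 26 5c.
Inner input = (K'⊕ipad) ∥ m = 34 4c 36 ∥ 0e d6 74 23 f1.
Inner hash: sum = 52+76+54+14+214+116+35+241 = 802 → 03 22.
Outer input = (K'⊕opad) ∥ inner = 5e 26 5c ∥ 03 22.
Outer hash (tag): sum = 94+38+92+3+34 = 261 → 01 05.

0105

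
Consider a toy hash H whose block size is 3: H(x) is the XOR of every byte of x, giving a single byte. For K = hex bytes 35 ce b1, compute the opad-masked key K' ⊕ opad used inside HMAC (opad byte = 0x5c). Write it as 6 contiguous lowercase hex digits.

Key hex bytes 35 ce b1 is exactly B = 3 bytes: K' = 35 ce b1.
XOR each byte with 0x5c: 35⊕5c=69, ce⊕5c=92, b1⊕5c=ed.

6992ed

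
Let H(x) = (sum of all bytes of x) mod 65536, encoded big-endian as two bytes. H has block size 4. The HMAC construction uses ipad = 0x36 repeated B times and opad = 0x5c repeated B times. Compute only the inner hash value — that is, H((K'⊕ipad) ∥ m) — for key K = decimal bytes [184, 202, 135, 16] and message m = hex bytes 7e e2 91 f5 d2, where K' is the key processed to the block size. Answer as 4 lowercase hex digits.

0619

Key decimal bytes [184, 202, 135, 16] = b8 ca 87 10 is exactly B = 4 bytes: K' = b8 ca 87 10.
K' ⊕ ipad = 8e fc b1 26.
Inner input = 8e fc b1 26 ∥ 7e e2 91 f5 d2.
Inner hash: sum = 142+252+177+38+126+226+145+245+210 = 1561 → 06 19.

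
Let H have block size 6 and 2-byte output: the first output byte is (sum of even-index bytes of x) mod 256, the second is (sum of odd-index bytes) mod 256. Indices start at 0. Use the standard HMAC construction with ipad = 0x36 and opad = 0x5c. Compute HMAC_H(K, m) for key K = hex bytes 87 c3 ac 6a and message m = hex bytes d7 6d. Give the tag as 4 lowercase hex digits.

Key hex bytes 87 c3 ac 6a is 4 bytes ≤ B = 6; zero-pad to 6 bytes: K' = 87 c3 ac 6a 00 00.
K' ⊕ ipad = b1 f5 9a 5c 36 36.  K' ⊕ opad = db 9f f0 36 5c 5c.
Inner input = (K'⊕ipad) ∥ m = b1 f5 9a 5c 36 36 ∥ d7 6d.
Inner hash: even-index sum = 600 mod 256 = 88; odd-index sum = 500 mod 256 = 244 → 58 f4.
Outer input = (K'⊕opad) ∥ inner = db 9f f0 36 5c 5c ∥ 58 f4.
Outer hash (tag): even-index sum = 639 mod 256 = 127; odd-index sum = 549 mod 256 = 37 → 7f 25.

7f25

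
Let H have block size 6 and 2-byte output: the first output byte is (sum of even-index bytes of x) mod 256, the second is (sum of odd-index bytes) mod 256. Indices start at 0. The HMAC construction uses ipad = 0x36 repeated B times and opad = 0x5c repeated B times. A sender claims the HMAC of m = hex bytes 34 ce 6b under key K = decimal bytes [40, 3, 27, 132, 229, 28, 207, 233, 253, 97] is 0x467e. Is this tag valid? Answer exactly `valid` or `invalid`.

invalid

Key decimal bytes [40, 3, 27, 132, 229, 28, 207, 233, 253, 97] = 28 03 1b 84 e5 1c cf e9 fd 61 is 10 bytes > B = 6, so hash it first: H(key) = f4 ed, then zero-pad to 6 bytes: K' = f4 ed 00 00 00 00.
K' ⊕ ipad = c2 db 36 36 36 36; K' ⊕ opad = a8 b1 5c 5c 5c 5c.
Inner hash: even-index sum = 461 mod 256 = 205; odd-index sum = 533 mod 256 = 21 → cd 15.
Outer hash (recomputed tag): even-index sum = 557 mod 256 = 45; odd-index sum = 382 mod 256 = 126 → 2d 7e.
Recomputed tag = 2d7e; claimed = 467e → mismatch.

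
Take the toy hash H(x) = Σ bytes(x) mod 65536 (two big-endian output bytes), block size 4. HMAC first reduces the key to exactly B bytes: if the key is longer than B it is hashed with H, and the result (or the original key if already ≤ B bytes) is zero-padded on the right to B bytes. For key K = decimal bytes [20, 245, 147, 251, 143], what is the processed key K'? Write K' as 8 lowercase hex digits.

03260000

|K| = 5 > B = 4, so first hash the key.
H(K): sum = 20+245+147+251+143 = 806 → 03 26.
Zero-pad H(K) = 03 26 to 4 bytes: K' = 03 26 00 00.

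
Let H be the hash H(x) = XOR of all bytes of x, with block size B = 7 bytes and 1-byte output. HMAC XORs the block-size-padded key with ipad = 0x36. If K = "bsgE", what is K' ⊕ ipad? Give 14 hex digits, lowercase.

Key "bsgE" = 62 73 67 45 is 4 bytes ≤ B = 7; zero-pad to 7 bytes: K' = 62 73 67 45 00 00 00.
XOR each byte with 0x36: 62⊕36=54, 73⊕36=45, 67⊕36=51, 45⊕36=73, 00⊕36=36, 00⊕36=36, 00⊕36=36.

54455173363636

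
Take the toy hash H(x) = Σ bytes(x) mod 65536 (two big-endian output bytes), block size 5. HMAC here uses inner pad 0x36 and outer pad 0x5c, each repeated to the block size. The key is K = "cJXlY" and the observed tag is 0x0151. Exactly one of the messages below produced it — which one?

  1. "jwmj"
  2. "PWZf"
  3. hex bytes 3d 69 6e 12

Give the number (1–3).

1

Key "cJXlY" = 63 4a 58 6c 59 is exactly B = 5 bytes: K' = 63 4a 58 6c 59.
K' ⊕ ipad = 55 7c 6e 5a 6f; K' ⊕ opad = 3f 16 04 30 05.
m1: inner = H(55 7c 6e 5a 6f 6a 77 6d 6a) = 03 c0; tag = H(3f 16 04 30 05 03 c0) = 0151 ← matches
m2: inner = H(55 7c 6e 5a 6f 50 57 5a 66) = 03 6f; tag = H(3f 16 04 30 05 03 6f) = 0100
m3: inner = H(55 7c 6e 5a 6f 3d 69 6e 12) = 03 2e; tag = H(3f 16 04 30 05 03 2e) = 00bf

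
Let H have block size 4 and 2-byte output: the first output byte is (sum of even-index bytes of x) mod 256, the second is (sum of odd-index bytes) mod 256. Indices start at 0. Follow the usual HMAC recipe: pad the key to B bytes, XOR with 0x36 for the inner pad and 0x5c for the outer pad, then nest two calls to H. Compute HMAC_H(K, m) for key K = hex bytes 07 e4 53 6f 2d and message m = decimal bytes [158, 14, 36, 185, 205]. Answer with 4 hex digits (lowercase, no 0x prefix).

adcd

Key hex bytes 07 e4 53 6f 2d is 5 bytes > B = 4, so hash it first: H(key) = 87 53, then zero-pad to 4 bytes: K' = 87 53 00 00.
K' ⊕ ipad = b1 65 36 36.  K' ⊕ opad = db 0f 5c 5c.
Inner input = (K'⊕ipad) ∥ m = b1 65 36 36 ∥ 9e 0e 24 b9 cd.
Inner hash: even-index sum = 630 mod 256 = 118; odd-index sum = 354 mod 256 = 98 → 76 62.
Outer input = (K'⊕opad) ∥ inner = db 0f 5c 5c ∥ 76 62.
Outer hash (tag): even-index sum = 429 mod 256 = 173; odd-index sum = 205 mod 256 = 205 → ad cd.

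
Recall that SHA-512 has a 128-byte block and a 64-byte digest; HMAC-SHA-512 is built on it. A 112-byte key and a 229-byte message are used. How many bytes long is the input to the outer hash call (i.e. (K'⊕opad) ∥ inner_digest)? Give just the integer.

Key is 112 ≤ 128 bytes, zero-padded: |K'| = 128.
Outer input = (K'⊕opad) ∥ H(inner) → 128 + 64 = 192 bytes.

192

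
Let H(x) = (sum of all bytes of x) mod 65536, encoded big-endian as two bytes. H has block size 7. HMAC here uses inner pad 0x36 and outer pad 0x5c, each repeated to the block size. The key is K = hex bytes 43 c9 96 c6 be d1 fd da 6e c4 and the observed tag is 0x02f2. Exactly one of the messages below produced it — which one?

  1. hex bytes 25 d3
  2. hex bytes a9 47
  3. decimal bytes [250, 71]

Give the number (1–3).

Key hex bytes 43 c9 96 c6 be d1 fd da 6e c4 is 10 bytes > B = 7, so hash it first: H(key) = 07 00, then zero-pad to 7 bytes: K' = 07 00 00 00 00 00 00.
K' ⊕ ipad = 31 36 36 36 36 36 36; K' ⊕ opad = 5b 5c 5c 5c 5c 5c 5c.
m1: inner = H(31 36 36 36 36 36 36 25 d3) = 02 6d; tag = H(5b 5c 5c 5c 5c 5c 5c 02 6d) = 02f2 ← matches
m2: inner = H(31 36 36 36 36 36 36 a9 47) = 02 65; tag = H(5b 5c 5c 5c 5c 5c 5c 02 65) = 02ea
m3: inner = H(31 36 36 36 36 36 36 fa 47) = 02 b6; tag = H(5b 5c 5c 5c 5c 5c 5c 02 b6) = 033b

1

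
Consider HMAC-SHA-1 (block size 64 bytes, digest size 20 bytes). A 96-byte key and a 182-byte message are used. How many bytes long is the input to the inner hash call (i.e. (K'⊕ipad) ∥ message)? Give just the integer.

Key is 96 > 64 bytes, so it is hashed to 20 bytes then zero-padded to 64: |K'| = 64.
Inner input = (K'⊕ipad) ∥ m → 64 + 182 = 246 bytes.

246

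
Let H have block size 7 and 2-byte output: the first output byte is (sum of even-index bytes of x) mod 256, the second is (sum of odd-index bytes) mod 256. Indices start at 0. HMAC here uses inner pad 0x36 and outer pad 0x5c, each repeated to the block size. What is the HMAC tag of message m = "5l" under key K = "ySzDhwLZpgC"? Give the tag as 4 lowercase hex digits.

Key "ySzDhwLZpgC" = 79 53 7a 44 68 77 4c 5a 70 67 43 is 11 bytes > B = 7, so hash it first: H(key) = 5a cf, then zero-pad to 7 bytes: K' = 5a cf 00 00 00 00 00.
K' ⊕ ipad = 6c f9 36 36 36 36 36.  K' ⊕ opad = 06 93 5c 5c 5c 5c 5c.
Inner input = (K'⊕ipad) ∥ m = 6c f9 36 36 36 36 36 ∥ 35 6c.
Inner hash: even-index sum = 378 mod 256 = 122; odd-index sum = 410 mod 256 = 154 → 7a 9a.
Outer input = (K'⊕opad) ∥ inner = 06 93 5c 5c 5c 5c 5c ∥ 7a 9a.
Outer hash (tag): even-index sum = 436 mod 256 = 180; odd-index sum = 453 mod 256 = 197 → b4 c5.

b4c5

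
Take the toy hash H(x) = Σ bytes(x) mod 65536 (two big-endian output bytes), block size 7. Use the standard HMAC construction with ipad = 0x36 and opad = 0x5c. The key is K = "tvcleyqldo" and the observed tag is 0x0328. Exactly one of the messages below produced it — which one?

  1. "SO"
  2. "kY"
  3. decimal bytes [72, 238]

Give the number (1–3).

Key "tvcleyqldo" = 74 76 63 6c 65 79 71 6c 64 6f is 10 bytes > B = 7, so hash it first: H(key) = 04 47, then zero-pad to 7 bytes: K' = 04 47 00 00 00 00 00.
K' ⊕ ipad = 32 71 36 36 36 36 36; K' ⊕ opad = 58 1b 5c 5c 5c 5c 5c.
m1: inner = H(32 71 36 36 36 36 36 53 4f) = 02 53; tag = H(58 1b 5c 5c 5c 5c 5c 02 53) = 0294
m2: inner = H(32 71 36 36 36 36 36 6b 59) = 02 75; tag = H(58 1b 5c 5c 5c 5c 5c 02 75) = 02b6
m3: inner = H(32 71 36 36 36 36 36 48 ee) = 02 e7; tag = H(58 1b 5c 5c 5c 5c 5c 02 e7) = 0328 ← matches

3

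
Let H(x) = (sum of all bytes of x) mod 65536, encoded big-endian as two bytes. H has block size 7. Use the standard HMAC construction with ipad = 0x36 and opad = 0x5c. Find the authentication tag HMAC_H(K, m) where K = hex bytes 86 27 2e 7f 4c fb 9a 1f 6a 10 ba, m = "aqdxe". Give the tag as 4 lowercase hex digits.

0305

Key hex bytes 86 27 2e 7f 4c fb 9a 1f 6a 10 ba is 11 bytes > B = 7, so hash it first: H(key) = 04 8e, then zero-pad to 7 bytes: K' = 04 8e 00 00 00 00 00.
K' ⊕ ipad = 32 b8 36 36 36 36 36.  K' ⊕ opad = 58 d2 5c 5c 5c 5c 5c.
Inner input = (K'⊕ipad) ∥ m = 32 b8 36 36 36 36 36 ∥ 61 71 64 78 65.
Inner hash: sum = 50+184+54+54+54+54+54+97+113+100+120+101 = 1035 → 04 0b.
Outer input = (K'⊕opad) ∥ inner = 58 d2 5c 5c 5c 5c 5c ∥ 04 0b.
Outer hash (tag): sum = 88+210+92+92+92+92+92+4+11 = 773 → 03 05.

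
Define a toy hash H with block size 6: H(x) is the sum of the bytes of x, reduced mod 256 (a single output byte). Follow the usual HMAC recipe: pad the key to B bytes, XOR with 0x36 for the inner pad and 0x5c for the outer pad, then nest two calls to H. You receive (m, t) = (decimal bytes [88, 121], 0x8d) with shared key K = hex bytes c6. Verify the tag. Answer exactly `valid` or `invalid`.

invalid

Key hex bytes c6 is 1 byte ≤ B = 6; zero-pad to 6 bytes: K' = c6 00 00 00 00 00.
K' ⊕ ipad = f0 36 36 36 36 36; K' ⊕ opad = 9a 5c 5c 5c 5c 5c.
Inner hash: sum = 240+54+54+54+54+54+88+121 = 719; mod 256 = 207 → cf.
Outer hash (recomputed tag): sum = 154+92+92+92+92+92+207 = 821; mod 256 = 53 → 35.
Recomputed tag = 35; claimed = 8d → mismatch.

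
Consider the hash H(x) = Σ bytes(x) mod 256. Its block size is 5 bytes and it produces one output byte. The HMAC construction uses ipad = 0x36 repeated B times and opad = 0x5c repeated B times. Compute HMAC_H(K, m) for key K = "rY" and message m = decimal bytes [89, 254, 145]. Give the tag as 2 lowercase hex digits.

Key "rY" = 72 59 is 2 bytes ≤ B = 5; zero-pad to 5 bytes: K' = 72 59 00 00 00.
K' ⊕ ipad = 44 6f 36 36 36.  K' ⊕ opad = 2e 05 5c 5c 5c.
Inner input = (K'⊕ipad) ∥ m = 44 6f 36 36 36 ∥ 59 fe 91.
Inner hash: sum = 68+111+54+54+54+89+254+145 = 829; mod 256 = 61 → 3d.
Outer input = (K'⊕opad) ∥ inner = 2e 05 5c 5c 5c ∥ 3d.
Outer hash (tag): sum = 46+5+92+92+92+61 = 388; mod 256 = 132 → 84.

84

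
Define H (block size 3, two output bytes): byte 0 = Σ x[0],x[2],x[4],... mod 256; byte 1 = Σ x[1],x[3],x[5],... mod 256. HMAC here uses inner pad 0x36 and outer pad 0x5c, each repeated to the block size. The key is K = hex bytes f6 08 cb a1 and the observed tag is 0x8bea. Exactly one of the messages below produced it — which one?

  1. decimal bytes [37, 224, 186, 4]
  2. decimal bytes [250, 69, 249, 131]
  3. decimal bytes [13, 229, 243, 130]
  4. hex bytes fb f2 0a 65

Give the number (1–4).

2

Key hex bytes f6 08 cb a1 is 4 bytes > B = 3, so hash it first: H(key) = c1 a9, then zero-pad to 3 bytes: K' = c1 a9 00.
K' ⊕ ipad = f7 9f 36; K' ⊕ opad = 9d f5 5c.
m1: inner = H(f7 9f 36 25 e0 ba 04) = 11 7e; tag = H(9d f5 5c 11 7e) = 7706
m2: inner = H(f7 9f 36 fa 45 f9 83) = f5 92; tag = H(9d f5 5c f5 92) = 8bea ← matches
m3: inner = H(f7 9f 36 0d e5 f3 82) = 94 9f; tag = H(9d f5 5c 94 9f) = 9889
m4: inner = H(f7 9f 36 fb f2 0a 65) = 84 a4; tag = H(9d f5 5c 84 a4) = 9d79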